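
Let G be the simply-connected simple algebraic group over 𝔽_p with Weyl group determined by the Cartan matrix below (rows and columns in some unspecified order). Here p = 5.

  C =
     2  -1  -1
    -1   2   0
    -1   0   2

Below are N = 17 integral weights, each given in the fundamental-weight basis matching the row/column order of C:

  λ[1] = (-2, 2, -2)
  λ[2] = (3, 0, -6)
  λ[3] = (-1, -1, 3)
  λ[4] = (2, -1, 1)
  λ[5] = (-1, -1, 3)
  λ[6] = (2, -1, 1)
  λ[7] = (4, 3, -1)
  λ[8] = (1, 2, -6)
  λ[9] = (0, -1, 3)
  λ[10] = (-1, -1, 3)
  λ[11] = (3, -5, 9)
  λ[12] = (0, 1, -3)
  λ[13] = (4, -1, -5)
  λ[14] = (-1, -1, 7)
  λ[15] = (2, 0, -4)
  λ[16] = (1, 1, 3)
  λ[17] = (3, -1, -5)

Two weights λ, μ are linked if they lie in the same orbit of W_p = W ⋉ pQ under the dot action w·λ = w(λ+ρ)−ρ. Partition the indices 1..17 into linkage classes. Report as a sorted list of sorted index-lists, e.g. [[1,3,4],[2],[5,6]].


Dynkin diagram of C (from the 4 off-diagonal −1 entries): A_3.

W_5-reps of the 17 weights in Ā_5 (same 3-coord order as C):

  λ_1+ρ ↦ (1, 1, 1)
  λ_2+ρ ↦ (1, 0, 4)
  λ_3+ρ ↦ (0, 0, 4)
  λ_4+ρ ↦ (3, 0, 2)
  λ_5+ρ ↦ (0, 0, 4)
  λ_6+ρ ↦ (3, 0, 2)
  λ_7+ρ ↦ (1, 0, 4)
  λ_8+ρ ↦ (3, 0, 2)
  λ_9+ρ ↦ (1, 0, 4)
  λ_10+ρ ↦ (0, 0, 4)
  λ_11+ρ ↦ (1, 0, 4)
  λ_12+ρ ↦ (1, 1, 1)
  λ_13+ρ ↦ (1, 0, 4)
  λ_14+ρ ↦ (3, 0, 2)
  λ_15+ρ ↦ (0, 1, 3)
  λ_16+ρ ↦ (1, 1, 1)
  λ_17+ρ ↦ (0, 0, 4)

Linkage partition of the 17 weights (5 classes, p=5):

[[1, 12, 16], [2, 7, 9, 11, 13], [3, 5, 10, 17], [4, 6, 8, 14], [15]]


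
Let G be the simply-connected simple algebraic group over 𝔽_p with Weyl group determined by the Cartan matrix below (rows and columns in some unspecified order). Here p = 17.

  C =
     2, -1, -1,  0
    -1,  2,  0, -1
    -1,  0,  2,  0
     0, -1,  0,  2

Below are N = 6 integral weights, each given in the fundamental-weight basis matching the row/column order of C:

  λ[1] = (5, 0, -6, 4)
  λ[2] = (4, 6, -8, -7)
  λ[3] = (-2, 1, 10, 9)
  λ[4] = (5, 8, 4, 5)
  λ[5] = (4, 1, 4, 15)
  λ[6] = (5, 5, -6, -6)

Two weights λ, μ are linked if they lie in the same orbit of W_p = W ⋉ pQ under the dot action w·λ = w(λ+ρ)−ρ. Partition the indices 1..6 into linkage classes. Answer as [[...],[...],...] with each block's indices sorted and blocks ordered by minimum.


Dynkin diagram of C (from the 6 off-diagonal −1 entries): A_4.

Folding the 6 weights λ_j+ρ into Ā_17 (reps in the given 4-coord order):

    λ_1+ρ ↦ (1, 1, 5, 5)
    λ_2+ρ ↦ (1, 1, 5, 5)
    λ_3+ρ ↦ (1, 1, 5, 5)
    λ_4+ρ ↦ (2, 6, 4, 3)
    λ_5+ρ ↦ (1, 1, 5, 5)
    λ_6+ρ ↦ (1, 1, 5, 5)

Grouping the 6 weights by Ā_17-representative: 2 linkage classes.

[[1, 2, 3, 5, 6], [4]]


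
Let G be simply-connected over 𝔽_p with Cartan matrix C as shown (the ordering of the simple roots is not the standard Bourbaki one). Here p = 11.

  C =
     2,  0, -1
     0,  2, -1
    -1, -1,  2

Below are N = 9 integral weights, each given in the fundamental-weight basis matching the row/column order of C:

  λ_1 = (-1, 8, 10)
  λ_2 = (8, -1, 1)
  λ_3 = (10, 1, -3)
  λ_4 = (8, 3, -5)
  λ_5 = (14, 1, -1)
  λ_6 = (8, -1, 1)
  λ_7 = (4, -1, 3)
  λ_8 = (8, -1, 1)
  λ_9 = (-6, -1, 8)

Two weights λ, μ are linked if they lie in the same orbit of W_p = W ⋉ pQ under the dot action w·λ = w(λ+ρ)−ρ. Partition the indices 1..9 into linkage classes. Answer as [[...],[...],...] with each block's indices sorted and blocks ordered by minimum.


A_3 Cartan matrix, 3 simple roots permuted; ρ=(1,1,1).

Each λ_j+ρ reduced to Ā_11; 3-tuples below use C's row order:

  1: (9, 0, 2)
  2: (9, 0, 2)
  3: (9, 0, 2)
  4: (5, 0, 4)
  5: (5, 0, 4)
  6: (9, 0, 2)
  7: (5, 0, 4)
  8: (9, 0, 2)
  9: (5, 0, 4)

These 9 weights hit 2 W_11-dot-orbits; sizes (5, 4):

[[1, 2, 3, 6, 8], [4, 5, 7, 9]]


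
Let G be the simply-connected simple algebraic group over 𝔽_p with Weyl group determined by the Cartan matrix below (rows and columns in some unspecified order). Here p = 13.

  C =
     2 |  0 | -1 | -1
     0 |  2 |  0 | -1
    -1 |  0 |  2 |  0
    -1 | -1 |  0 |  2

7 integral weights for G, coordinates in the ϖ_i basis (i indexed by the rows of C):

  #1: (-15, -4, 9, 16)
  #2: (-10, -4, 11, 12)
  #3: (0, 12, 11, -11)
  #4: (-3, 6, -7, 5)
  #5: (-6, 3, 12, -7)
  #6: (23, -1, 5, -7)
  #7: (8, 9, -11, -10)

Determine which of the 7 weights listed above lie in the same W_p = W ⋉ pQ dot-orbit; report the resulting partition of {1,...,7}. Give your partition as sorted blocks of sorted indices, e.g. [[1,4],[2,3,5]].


Cartan matrix: type A_4 (|W|=120); un-permuting the 4 rows.

Alcove-folded reps (p=13, 7 weights, presented ϖ-order):

    λ_1 → (9, 0, 0, 1)
    λ_2 → (9, 0, 0, 1)
    λ_3 → (9, 0, 0, 1)
    λ_4 → (4, 5, 2, 2)
    λ_5 → (4, 5, 2, 2)
    λ_6 → (4, 5, 2, 2)
    λ_7 → (9, 0, 0, 1)

Partition of {1..7} into 2 W_13-dot-orbits:

[[1, 2, 3, 7], [4, 5, 6]]


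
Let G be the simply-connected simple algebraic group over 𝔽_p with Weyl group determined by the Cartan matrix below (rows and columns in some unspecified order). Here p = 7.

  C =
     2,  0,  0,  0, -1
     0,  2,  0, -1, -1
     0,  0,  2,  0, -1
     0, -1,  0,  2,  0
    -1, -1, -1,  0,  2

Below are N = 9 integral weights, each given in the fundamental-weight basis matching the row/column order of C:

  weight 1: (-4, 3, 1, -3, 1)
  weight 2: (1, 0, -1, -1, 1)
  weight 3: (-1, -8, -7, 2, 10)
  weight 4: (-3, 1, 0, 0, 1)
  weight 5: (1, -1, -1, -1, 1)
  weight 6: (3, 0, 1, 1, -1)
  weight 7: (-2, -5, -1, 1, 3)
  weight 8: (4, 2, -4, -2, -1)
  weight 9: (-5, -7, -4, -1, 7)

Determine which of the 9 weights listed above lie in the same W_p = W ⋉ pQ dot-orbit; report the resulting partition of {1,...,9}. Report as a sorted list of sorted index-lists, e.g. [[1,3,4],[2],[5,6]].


Type D_5, rank 5, |W|=1920; reorder rows/cols to standard.

Alcove-folded reps (p=7, 9 weights, presented ϖ-order):

  [1] (2, 1, 1, 1, 0)
  [2] (2, 0, 0, 0, 2)
  [3] (2, 0, 0, 0, 2)
  [4] (2, 1, 1, 1, 0)
  [5] (2, 0, 0, 0, 2)
  [6] (2, 0, 0, 0, 2)
  [7] (0, 1, 1, 2, 0)
  [8] (2, 0, 0, 0, 2)
  [9] (2, 1, 1, 1, 0)

These 9 weights hit 3 W_7-dot-orbits; sizes (3, 5, 1):

[[1, 4, 9], [2, 3, 5, 6, 8], [7]]


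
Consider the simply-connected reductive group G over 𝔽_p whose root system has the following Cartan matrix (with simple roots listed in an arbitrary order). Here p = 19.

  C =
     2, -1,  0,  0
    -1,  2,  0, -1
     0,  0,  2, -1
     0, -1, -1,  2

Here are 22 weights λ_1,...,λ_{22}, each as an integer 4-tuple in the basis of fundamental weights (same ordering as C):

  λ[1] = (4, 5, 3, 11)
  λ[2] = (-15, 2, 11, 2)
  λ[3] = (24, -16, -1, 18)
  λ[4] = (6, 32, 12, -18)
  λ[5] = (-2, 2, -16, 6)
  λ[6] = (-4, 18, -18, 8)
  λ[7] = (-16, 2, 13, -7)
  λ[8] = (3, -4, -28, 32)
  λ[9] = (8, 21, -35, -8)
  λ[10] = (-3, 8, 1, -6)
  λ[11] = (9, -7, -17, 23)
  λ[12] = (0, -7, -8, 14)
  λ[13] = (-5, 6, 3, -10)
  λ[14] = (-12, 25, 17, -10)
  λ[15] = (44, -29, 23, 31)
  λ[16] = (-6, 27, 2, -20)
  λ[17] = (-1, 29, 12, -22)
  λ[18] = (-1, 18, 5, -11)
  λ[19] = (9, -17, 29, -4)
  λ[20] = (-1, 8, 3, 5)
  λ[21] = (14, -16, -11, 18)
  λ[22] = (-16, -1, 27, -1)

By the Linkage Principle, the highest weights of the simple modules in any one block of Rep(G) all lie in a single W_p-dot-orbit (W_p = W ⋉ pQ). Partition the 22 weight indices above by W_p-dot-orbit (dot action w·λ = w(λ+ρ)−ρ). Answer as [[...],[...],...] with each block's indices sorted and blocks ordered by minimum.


Root system A_4: the 4×4 matrix C matches after relabeling.

W_19-reps of the 22 weights in Ā_19 (same 4-coord order as C):

  1: (3, 3, 4, 8)
  2: (3, 3, 4, 8)
  3: (0, 9, 4, 6)
  4: (2, 2, 3, 2)
  5: (5, 1, 7, 2)
  6: (6, 2, 0, 8)
  7: (3, 3, 4, 8)
  8: (3, 3, 4, 8)
  9: (4, 0, 7, 3)
  10: (2, 2, 3, 2)
  11: (5, 1, 7, 2)
  12: (5, 1, 7, 2)
  13: (2, 2, 3, 2)
  14: (5, 1, 7, 2)
  15: (5, 1, 7, 2)
  16: (4, 0, 7, 3)
  17: (6, 2, 0, 8)
  18: (0, 9, 4, 6)
  19: (6, 2, 0, 8)
  20: (0, 9, 4, 6)
  21: (0, 9, 4, 6)
  22: (0, 9, 4, 6)

These 22 weights hit 6 W_19-dot-orbits; sizes (4, 5, 3, 5, 3, 2):

[[1, 2, 7, 8], [3, 18, 20, 21, 22], [4, 10, 13], [5, 11, 12, 14, 15], [6, 17, 19], [9, 16]]


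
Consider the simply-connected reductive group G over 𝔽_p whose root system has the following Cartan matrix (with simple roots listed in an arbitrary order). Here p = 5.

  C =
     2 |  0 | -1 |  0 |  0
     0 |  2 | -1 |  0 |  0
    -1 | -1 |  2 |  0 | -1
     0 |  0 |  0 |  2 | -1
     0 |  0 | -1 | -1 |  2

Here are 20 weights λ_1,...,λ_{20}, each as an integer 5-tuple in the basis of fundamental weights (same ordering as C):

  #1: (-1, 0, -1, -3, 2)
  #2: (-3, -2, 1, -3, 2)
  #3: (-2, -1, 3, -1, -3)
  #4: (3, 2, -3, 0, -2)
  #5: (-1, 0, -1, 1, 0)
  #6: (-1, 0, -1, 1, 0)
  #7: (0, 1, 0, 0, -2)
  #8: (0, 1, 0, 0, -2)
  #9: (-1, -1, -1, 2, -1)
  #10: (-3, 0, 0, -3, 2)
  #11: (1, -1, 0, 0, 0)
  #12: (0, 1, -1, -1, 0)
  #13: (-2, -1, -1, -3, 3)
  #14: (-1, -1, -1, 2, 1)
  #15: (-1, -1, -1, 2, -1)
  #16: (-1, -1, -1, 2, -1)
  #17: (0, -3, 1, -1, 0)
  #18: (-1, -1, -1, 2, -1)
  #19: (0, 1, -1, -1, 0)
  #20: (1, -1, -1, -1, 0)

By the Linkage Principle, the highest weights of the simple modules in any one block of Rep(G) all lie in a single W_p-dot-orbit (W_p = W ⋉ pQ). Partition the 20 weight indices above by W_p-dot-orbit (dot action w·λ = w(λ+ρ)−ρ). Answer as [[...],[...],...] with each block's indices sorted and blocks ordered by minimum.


Type D_5, rank 5, |W|=1920; reorder rows/cols to standard.

Alcove-folded reps (p=5, 20 weights, presented ϖ-order):

  1: (0, 1, 0, 2, 1) · 2: (1, 0, 1, 2, 0) · 3: (1, 0, 1, 2, 0) · 4: (1, 0, 1, 2, 0) · 5: (0, 1, 0, 2, 1) · 6: (0, 1, 0, 2, 1) · 7: (1, 2, 0, 0, 1) · 8: (1, 2, 0, 0, 1) · 9: (0, 0, 0, 3, 0) · 10: (1, 0, 1, 2, 0) · 11: (2, 0, 0, 0, 1) · 12: (1, 2, 0, 0, 1) · 13: (0, 1, 0, 2, 1) · 14: (0, 0, 0, 3, 0) · 15: (0, 0, 0, 3, 0) · 16: (0, 0, 0, 3, 0) · 17: (1, 2, 0, 0, 1) · 18: (0, 0, 0, 3, 0) · 19: (1, 2, 0, 0, 1) · 20: (2, 0, 0, 0, 1)

Partition of {1..20} into 5 W_5-dot-orbits:

[[1, 5, 6, 13], [2, 3, 4, 10], [7, 8, 12, 17, 19], [9, 14, 15, 16, 18], [11, 20]]


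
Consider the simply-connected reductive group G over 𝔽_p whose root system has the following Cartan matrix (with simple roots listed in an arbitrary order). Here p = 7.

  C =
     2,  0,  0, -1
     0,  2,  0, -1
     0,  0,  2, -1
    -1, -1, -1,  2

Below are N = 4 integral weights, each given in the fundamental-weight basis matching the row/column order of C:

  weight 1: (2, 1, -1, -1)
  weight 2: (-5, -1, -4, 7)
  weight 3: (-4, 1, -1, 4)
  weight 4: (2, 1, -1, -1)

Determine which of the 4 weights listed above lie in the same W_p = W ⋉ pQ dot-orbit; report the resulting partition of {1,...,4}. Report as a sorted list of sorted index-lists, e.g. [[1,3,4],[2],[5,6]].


C ↔ D_4 under row/col permutation; |W(D_4)| = 192.

λ_j+ρ reflected into Ā_7 (⟨·,θ^∨⟩≤7); 4-tuples as given:

    [1] (3, 2, 0, 0)
    [2] (3, 1, 2, 0)
    [3] (3, 2, 0, 0)
    [4] (3, 2, 0, 0)

Grouping the 4 weights by Ā_7-representative: 2 linkage classes.

[[1, 3, 4], [2]]


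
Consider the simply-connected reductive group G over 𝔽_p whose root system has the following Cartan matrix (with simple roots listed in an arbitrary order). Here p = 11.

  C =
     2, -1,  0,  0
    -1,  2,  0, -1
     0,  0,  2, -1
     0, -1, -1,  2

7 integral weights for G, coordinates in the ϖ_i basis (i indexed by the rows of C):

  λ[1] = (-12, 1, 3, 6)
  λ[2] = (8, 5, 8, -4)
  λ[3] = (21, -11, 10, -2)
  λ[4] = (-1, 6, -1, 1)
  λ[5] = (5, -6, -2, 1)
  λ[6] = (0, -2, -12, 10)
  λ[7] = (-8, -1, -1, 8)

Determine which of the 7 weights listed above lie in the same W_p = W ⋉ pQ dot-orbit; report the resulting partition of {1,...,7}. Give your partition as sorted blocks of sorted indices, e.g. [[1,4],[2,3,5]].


C ↔ A_4 under row/col permutation; |W(A_4)| = 120.

λ_j+ρ reflected into Ā_11 (⟨·,θ^∨⟩≤11); 4-tuples as given:

    λ_1+ρ ↦ (0, 7, 0, 2)
    λ_2+ρ ↦ (1, 1, 3, 1)
    λ_3+ρ ↦ (0, 0, 10, 1)
    λ_4+ρ ↦ (0, 7, 0, 2)
    λ_5+ρ ↦ (1, 1, 3, 1)
    λ_6+ρ ↦ (0, 0, 10, 1)
    λ_7+ρ ↦ (0, 7, 0, 2)

3 distinct reps among the 7 weights ⇒ 3 W_11-linkage classes:

[[1, 4, 7], [2, 5], [3, 6]]


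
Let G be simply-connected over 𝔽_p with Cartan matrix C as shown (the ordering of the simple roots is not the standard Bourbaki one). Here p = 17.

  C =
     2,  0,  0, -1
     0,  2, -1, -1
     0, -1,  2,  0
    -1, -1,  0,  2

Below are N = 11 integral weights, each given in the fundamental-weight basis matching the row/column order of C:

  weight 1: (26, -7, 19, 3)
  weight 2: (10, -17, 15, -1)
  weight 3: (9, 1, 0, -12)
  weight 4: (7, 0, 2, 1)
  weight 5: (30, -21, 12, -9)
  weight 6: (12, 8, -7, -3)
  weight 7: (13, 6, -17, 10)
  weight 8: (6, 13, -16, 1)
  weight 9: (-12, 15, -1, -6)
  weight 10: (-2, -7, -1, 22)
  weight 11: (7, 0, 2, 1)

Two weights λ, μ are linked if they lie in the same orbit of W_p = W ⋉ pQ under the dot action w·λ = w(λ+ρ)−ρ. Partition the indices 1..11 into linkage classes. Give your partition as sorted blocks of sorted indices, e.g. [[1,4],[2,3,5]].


Dynkin diagram of C (from the 6 off-diagonal −1 entries): A_4.

λ_j+ρ reflected into Ā_17 (⟨·,θ^∨⟩≤17); 4-tuples as given:

    [1] (8, 1, 3, 2)
    [2] (5, 0, 0, 11)
    [3] (1, 1, 8, 1)
    [4] (8, 1, 3, 2)
    [5] (8, 1, 3, 2)
    [6] (8, 1, 3, 2)
    [7] (1, 1, 8, 1)
    [8] (1, 1, 8, 1)
    [9] (5, 0, 0, 11)
    [10] (5, 0, 0, 11)
    [11] (8, 1, 3, 2)

Linkage partition of the 11 weights (3 classes, p=17):

[[1, 4, 5, 6, 11], [2, 9, 10], [3, 7, 8]]


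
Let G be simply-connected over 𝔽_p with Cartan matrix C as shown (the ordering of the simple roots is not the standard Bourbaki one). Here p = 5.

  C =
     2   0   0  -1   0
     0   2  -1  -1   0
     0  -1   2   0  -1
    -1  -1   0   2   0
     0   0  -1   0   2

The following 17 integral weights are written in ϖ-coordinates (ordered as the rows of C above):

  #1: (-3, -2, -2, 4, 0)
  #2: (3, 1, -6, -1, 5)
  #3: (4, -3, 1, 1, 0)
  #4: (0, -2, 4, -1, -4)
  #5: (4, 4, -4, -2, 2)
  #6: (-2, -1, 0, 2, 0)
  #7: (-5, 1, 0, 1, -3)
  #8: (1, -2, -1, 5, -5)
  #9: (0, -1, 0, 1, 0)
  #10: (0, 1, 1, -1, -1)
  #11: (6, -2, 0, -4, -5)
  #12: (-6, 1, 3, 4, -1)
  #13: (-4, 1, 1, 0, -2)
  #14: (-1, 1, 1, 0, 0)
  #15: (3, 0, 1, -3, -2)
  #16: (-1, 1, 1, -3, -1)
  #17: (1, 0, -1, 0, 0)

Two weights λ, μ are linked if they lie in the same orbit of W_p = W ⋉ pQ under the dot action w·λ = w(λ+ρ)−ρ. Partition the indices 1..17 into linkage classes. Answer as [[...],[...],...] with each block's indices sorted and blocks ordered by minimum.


C ↔ A_5 under row/col permutation; |W(A_5)| = 720.

Alcove-folded reps (p=5, 17 weights, presented ϖ-order):

  λ_1 → (2, 1, 0, 1, 1)
  λ_2 → (1, 0, 1, 2, 1)
  λ_3 → (2, 0, 2, 0, 0)
  λ_4 → (0, 0, 1, 1, 3)
  λ_5 → (0, 0, 1, 1, 3)
  λ_6 → (1, 0, 1, 2, 1)
  λ_7 → (2, 1, 0, 1, 1)
  λ_8 → (1, 2, 2, 0, 0)
  λ_9 → (1, 0, 1, 2, 1)
  λ_10 → (1, 2, 2, 0, 0)
  λ_11 → (2, 1, 0, 1, 1)
  λ_12 → (0, 0, 1, 1, 3)
  λ_13 → (1, 0, 1, 2, 1)
  λ_14 → (1, 2, 2, 0, 0)
  λ_15 → (2, 1, 0, 1, 1)
  λ_16 → (2, 0, 2, 0, 0)
  λ_17 → (2, 1, 0, 1, 1)

Linkage partition of the 17 weights (5 classes, p=5):

[[1, 7, 11, 15, 17], [2, 6, 9, 13], [3, 16], [4, 5, 12], [8, 10, 14]]


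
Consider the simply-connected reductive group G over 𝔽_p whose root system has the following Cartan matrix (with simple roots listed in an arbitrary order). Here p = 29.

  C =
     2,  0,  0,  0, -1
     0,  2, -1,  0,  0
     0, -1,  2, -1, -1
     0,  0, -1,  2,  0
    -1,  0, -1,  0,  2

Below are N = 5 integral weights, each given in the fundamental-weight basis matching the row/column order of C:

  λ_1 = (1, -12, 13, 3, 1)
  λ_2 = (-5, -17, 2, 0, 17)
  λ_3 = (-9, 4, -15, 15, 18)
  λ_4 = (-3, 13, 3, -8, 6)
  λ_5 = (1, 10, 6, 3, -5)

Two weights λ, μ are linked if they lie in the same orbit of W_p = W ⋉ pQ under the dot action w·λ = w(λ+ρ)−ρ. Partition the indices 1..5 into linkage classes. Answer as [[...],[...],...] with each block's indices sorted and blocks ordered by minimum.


Cartan matrix: type D_5 (|W|=1920); un-permuting the 5 rows.

W_29-reps of the 5 weights in Ā_29 (same 5-coord order as C):

  1: (2, 11, 3, 4, 2);  2: (4, 3, 1, 12, 1);  3: (5, 9, 2, 2, 3);  4: (2, 11, 3, 4, 2);  5: (2, 11, 3, 4, 2)

Linkage partition of the 5 weights (3 classes, p=29):

[[1, 4, 5], [2], [3]]


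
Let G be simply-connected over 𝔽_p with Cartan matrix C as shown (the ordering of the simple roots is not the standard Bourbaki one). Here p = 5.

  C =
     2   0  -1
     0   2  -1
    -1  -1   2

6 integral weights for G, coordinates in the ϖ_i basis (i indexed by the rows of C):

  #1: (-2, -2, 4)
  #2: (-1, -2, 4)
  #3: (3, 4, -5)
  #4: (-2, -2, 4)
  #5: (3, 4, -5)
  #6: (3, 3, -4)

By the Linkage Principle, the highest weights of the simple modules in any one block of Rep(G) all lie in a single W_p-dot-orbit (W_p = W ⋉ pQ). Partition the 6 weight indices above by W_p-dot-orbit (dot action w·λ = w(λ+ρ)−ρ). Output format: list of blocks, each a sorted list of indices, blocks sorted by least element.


Cartan matrix: type A_3 (|W|=24); un-permuting the 3 rows.

Alcove-folded reps (p=5, 6 weights, presented ϖ-order):

  [1] (1, 1, 3) · [2] (0, 1, 4) · [3] (0, 1, 4) · [4] (1, 1, 3) · [5] (0, 1, 4) · [6] (1, 1, 3)

2 distinct reps among the 6 weights ⇒ 2 W_5-linkage classes:

[[1, 4, 6], [2, 3, 5]]


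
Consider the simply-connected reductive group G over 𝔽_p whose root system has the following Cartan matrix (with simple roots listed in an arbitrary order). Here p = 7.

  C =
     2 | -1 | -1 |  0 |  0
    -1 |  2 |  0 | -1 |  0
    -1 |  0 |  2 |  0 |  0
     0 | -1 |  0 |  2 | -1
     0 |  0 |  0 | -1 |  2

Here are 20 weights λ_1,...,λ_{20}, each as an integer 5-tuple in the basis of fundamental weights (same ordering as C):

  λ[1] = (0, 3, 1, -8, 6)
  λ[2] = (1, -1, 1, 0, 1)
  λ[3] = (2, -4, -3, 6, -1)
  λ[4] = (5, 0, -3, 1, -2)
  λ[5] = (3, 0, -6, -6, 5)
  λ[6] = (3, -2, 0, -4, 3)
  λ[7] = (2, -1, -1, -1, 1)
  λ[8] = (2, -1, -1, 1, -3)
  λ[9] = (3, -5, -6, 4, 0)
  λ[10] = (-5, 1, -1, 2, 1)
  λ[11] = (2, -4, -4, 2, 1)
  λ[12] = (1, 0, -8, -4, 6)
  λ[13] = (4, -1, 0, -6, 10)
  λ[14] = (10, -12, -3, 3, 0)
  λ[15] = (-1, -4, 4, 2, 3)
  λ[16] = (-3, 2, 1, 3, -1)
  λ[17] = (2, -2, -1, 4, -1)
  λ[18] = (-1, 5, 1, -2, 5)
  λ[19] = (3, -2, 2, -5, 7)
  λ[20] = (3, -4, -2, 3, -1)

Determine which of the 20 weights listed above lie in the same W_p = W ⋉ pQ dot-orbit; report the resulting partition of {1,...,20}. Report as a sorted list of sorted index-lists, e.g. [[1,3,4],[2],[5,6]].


A_5 Cartan matrix, 5 simple roots permuted; ρ=(1,1,1,1,1).

Ā_7 reps of the 20 weights (A_5, coords as presented):

  λ_1+ρ ↦ (2, 1, 0, 4, 0) · λ_2+ρ ↦ (2, 0, 2, 1, 2) · λ_3+ρ ↦ (2, 1, 0, 4, 0) · λ_4+ρ ↦ (4, 1, 0, 0, 1) · λ_5+ρ ↦ (4, 1, 0, 0, 1) · λ_6+ρ ↦ (0, 3, 1, 1, 0) · λ_7+ρ ↦ (3, 0, 0, 0, 2) · λ_8+ρ ↦ (3, 0, 0, 0, 2) · λ_9+ρ ↦ (4, 1, 0, 0, 1) · λ_10+ρ ↦ (2, 0, 2, 1, 2) · λ_11+ρ ↦ (3, 0, 0, 0, 2) · λ_12+ρ ↦ (2, 1, 0, 4, 0) · λ_13+ρ ↦ (4, 1, 0, 0, 1) · λ_14+ρ ↦ (2, 0, 2, 1, 2) · λ_15+ρ ↦ (3, 0, 0, 0, 2) · λ_16+ρ ↦ (2, 1, 0, 4, 0) · λ_17+ρ ↦ (2, 1, 0, 4, 0) · λ_18+ρ ↦ (4, 1, 0, 0, 1) · λ_19+ρ ↦ (0, 3, 1, 1, 0) · λ_20+ρ ↦ (0, 3, 1, 1, 0)

Linkage partition of the 20 weights (5 classes, p=7):

[[1, 3, 12, 16, 17], [2, 10, 14], [4, 5, 9, 13, 18], [6, 19, 20], [7, 8, 11, 15]]


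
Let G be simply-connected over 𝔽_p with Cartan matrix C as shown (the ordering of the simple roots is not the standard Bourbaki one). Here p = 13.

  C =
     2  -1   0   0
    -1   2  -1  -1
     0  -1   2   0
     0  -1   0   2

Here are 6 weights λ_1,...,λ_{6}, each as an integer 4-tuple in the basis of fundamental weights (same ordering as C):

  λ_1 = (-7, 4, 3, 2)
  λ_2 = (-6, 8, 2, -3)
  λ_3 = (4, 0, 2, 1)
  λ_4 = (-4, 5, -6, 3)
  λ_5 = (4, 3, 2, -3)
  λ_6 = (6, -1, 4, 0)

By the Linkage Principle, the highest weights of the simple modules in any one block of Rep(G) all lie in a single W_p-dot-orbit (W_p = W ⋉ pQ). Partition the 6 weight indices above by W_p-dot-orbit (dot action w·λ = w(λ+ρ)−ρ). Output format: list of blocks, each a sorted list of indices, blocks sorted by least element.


Dynkin diagram of C (from the 6 off-diagonal −1 entries): D_4.

Alcove-folded reps (p=13, 6 weights, presented ϖ-order):

    λ_1 → (5, 1, 3, 2)
    λ_2 → (5, 1, 3, 2)
    λ_3 → (5, 1, 3, 2)
    λ_4 → (1, 2, 3, 2)
    λ_5 → (5, 1, 3, 2)
    λ_6 → (7, 0, 5, 1)

Partition of {1..6} into 3 W_13-dot-orbits:

[[1, 2, 3, 5], [4], [6]]


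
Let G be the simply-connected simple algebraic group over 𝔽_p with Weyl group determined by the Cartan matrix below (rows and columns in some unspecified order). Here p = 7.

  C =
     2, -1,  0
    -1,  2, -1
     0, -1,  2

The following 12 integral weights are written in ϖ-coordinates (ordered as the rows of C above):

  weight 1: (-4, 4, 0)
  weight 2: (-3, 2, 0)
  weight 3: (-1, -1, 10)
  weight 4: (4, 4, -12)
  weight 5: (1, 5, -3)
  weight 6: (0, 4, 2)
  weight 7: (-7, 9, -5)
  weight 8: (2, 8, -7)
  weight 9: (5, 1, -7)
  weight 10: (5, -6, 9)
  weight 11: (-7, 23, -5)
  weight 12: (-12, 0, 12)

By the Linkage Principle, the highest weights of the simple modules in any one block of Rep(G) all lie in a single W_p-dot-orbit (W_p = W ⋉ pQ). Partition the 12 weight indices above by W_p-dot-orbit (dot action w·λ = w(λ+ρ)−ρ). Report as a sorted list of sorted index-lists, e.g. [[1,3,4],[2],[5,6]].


A_3 Cartan matrix, 3 simple roots permuted; ρ=(1,1,1).

λ_j+ρ reflected into Ā_7 (⟨·,θ^∨⟩≤7); 3-tuples as given:

  λ_1 → (3, 2, 1) · λ_2 → (2, 1, 1) · λ_3 → (0, 4, 3) · λ_4 → (3, 2, 1) · λ_5 → (1, 4, 1) · λ_6 → (1, 4, 1) · λ_7 → (3, 0, 1) · λ_8 → (2, 1, 1) · λ_9 → (1, 4, 1) · λ_10 → (3, 2, 1) · λ_11 → (3, 0, 1) · λ_12 → (3, 0, 1)

The 12 indices split into 5 linkage classes (same alcove rep ⇔ same W_7-dot-orbit):

[[1, 4, 10], [2, 8], [3], [5, 6, 9], [7, 11, 12]]


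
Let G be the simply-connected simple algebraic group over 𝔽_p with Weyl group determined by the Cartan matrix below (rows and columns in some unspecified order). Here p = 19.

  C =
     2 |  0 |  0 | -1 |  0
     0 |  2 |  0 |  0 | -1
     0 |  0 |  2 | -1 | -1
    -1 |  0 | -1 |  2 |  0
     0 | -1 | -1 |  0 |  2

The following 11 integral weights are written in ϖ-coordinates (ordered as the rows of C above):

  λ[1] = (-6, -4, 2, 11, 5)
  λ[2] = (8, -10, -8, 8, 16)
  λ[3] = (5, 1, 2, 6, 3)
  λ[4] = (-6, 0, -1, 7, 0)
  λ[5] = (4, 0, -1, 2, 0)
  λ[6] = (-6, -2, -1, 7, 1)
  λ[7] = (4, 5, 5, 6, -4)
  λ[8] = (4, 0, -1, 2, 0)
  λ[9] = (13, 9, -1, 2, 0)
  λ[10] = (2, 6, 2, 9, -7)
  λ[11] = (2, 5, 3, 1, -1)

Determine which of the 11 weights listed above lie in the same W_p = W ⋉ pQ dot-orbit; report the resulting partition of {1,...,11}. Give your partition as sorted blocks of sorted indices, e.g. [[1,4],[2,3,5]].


Cartan matrix: type A_5 (|W|=720); un-permuting the 5 rows.

Folding the 11 weights λ_j+ρ into Ā_19 (reps in the given 5-coord order):

  λ_1+ρ ↦ (3, 1, 3, 7, 3);  λ_2+ρ ↦ (0, 0, 7, 2, 1);  λ_3+ρ ↦ (3, 1, 3, 7, 3);  λ_4+ρ ↦ (5, 1, 0, 3, 1);  λ_5+ρ ↦ (5, 1, 0, 3, 1);  λ_6+ρ ↦ (5, 1, 0, 3, 1);  λ_7+ρ ↦ (3, 1, 3, 7, 3);  λ_8+ρ ↦ (5, 1, 0, 3, 1);  λ_9+ρ ↦ (5, 1, 0, 3, 1);  λ_10+ρ ↦ (3, 1, 3, 7, 3);  λ_11+ρ ↦ (3, 6, 4, 2, 0)

Partition of {1..11} into 4 W_19-dot-orbits:

[[1, 3, 7, 10], [2], [4, 5, 6, 8, 9], [11]]


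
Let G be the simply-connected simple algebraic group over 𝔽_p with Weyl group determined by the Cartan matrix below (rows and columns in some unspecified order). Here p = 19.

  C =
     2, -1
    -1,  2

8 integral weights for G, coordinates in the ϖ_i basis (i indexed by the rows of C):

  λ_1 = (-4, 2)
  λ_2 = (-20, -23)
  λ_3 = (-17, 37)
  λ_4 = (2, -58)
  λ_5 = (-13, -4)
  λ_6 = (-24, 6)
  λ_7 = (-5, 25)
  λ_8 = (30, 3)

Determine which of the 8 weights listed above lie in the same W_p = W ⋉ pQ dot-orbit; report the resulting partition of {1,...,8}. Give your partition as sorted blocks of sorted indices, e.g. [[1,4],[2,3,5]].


C ↔ A_2 under row/col permutation; |W(A_2)| = 6.

λ_j+ρ reflected into Ā_19 (⟨·,θ^∨⟩≤19); 2-tuples as given:

  1: (3, 0) · 2: (3, 0) · 3: (3, 0) · 4: (3, 0) · 5: (3, 12) · 6: (3, 12) · 7: (3, 12) · 8: (3, 12)

Grouping the 8 weights by Ā_19-representative: 2 linkage classes.

[[1, 2, 3, 4], [5, 6, 7, 8]]


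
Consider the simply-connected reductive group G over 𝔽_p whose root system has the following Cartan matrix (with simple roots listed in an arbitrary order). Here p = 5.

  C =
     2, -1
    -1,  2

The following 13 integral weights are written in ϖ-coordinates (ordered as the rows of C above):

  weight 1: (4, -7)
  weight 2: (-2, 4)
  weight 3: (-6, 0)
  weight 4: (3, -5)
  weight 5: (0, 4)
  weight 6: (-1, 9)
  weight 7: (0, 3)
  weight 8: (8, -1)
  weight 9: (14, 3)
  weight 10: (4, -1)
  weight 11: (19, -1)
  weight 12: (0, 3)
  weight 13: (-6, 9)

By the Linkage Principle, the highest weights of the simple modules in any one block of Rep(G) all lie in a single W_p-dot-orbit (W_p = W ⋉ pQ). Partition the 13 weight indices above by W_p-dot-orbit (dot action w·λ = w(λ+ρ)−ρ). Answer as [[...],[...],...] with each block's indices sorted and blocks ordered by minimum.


C ↔ A_2 under row/col permutation; |W(A_2)| = 6.

W_5-reps of the 13 weights in Ā_5 (same 2-coord order as C):

  1: (0, 4)
  2: (1, 4)
  3: (1, 4)
  4: (0, 4)
  5: (0, 4)
  6: (5, 0)
  7: (1, 4)
  8: (1, 4)
  9: (0, 4)
  10: (5, 0)
  11: (5, 0)
  12: (1, 4)
  13: (0, 0)

These 13 weights hit 4 W_5-dot-orbits; sizes (4, 5, 3, 1):

[[1, 4, 5, 9], [2, 3, 7, 8, 12], [6, 10, 11], [13]]


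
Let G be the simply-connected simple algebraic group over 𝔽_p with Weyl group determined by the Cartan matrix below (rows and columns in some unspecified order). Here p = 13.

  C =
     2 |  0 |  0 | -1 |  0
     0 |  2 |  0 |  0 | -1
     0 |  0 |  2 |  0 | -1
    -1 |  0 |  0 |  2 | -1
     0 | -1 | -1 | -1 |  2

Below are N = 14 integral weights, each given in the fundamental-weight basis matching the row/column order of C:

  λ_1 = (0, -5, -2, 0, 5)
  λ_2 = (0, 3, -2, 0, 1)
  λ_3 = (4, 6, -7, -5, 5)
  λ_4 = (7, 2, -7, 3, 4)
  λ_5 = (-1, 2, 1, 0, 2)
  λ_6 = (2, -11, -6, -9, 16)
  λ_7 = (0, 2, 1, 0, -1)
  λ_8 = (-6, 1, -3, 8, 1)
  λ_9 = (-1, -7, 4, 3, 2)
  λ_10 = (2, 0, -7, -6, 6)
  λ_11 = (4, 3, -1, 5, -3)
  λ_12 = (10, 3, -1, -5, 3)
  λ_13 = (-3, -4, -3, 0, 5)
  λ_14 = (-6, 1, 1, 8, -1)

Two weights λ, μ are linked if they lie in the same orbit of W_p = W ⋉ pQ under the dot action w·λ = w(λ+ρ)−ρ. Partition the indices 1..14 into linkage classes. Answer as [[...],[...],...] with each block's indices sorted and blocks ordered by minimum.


Root system D_5: the 5×5 matrix C matches after relabeling.

W_13-reps of the 14 weights in Ā_13 (same 5-coord order as C):

  1: (1, 4, 1, 1, 1)
  2: (1, 4, 1, 1, 1)
  3: (0, 3, 2, 1, 3)
  4: (1, 4, 1, 1, 1)
  5: (0, 3, 2, 1, 3)
  6: (1, 4, 1, 1, 1)
  7: (1, 3, 2, 1, 0)
  8: (5, 2, 2, 0, 0)
  9: (0, 3, 2, 1, 3)
  10: (1, 3, 2, 1, 0)
  11: (5, 2, 2, 0, 0)
  12: (5, 2, 2, 0, 0)
  13: (1, 3, 2, 1, 0)
  14: (5, 2, 2, 0, 0)

Linkage partition of the 14 weights (4 classes, p=13):

[[1, 2, 4, 6], [3, 5, 9], [7, 10, 13], [8, 11, 12, 14]]


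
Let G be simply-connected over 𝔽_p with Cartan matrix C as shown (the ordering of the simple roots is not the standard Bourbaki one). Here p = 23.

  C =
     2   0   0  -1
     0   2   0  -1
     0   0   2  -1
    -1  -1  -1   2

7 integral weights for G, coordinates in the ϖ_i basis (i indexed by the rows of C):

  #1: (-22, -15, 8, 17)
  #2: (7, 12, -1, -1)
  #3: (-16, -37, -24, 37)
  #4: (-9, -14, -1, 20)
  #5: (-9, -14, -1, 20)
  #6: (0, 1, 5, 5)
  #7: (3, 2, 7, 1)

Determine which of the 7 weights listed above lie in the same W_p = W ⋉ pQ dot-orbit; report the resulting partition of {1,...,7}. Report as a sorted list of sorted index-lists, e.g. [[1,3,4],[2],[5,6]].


D_4 Cartan matrix, 4 simple roots permuted; ρ=(1,1,1,1).

Each λ_j+ρ reduced to Ā_23; 4-tuples below use C's row order:

    [1] (4, 3, 8, 2)
    [2] (8, 13, 0, 0)
    [3] (8, 13, 0, 0)
    [4] (8, 13, 0, 0)
    [5] (8, 13, 0, 0)
    [6] (1, 2, 6, 6)
    [7] (4, 3, 8, 2)

Grouping the 7 weights by Ā_23-representative: 3 linkage classes.

[[1, 7], [2, 3, 4, 5], [6]]


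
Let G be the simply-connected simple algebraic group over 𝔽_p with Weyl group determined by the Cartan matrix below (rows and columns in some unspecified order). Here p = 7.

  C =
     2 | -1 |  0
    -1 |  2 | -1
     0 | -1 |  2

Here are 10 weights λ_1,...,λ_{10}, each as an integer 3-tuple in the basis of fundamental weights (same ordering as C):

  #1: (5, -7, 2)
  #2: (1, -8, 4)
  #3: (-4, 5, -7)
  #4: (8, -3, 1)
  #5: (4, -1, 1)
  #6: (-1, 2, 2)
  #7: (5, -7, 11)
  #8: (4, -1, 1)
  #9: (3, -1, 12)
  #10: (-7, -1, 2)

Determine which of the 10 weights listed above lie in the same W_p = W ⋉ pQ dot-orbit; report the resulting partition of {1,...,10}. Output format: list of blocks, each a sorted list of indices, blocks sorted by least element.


Root system A_3: the 3×3 matrix C matches after relabeling.

Folding the 10 weights λ_j+ρ into Ā_7 (reps in the given 3-coord order):

  λ_1 → (0, 3, 3);  λ_2 → (5, 0, 2);  λ_3 → (0, 3, 3);  λ_4 → (5, 0, 2);  λ_5 → (5, 0, 2);  λ_6 → (0, 3, 3);  λ_7 → (5, 1, 1);  λ_8 → (5, 0, 2);  λ_9 → (0, 3, 3);  λ_10 → (0, 3, 3)

3 distinct reps among the 10 weights ⇒ 3 W_7-linkage classes:

[[1, 3, 6, 9, 10], [2, 4, 5, 8], [7]]


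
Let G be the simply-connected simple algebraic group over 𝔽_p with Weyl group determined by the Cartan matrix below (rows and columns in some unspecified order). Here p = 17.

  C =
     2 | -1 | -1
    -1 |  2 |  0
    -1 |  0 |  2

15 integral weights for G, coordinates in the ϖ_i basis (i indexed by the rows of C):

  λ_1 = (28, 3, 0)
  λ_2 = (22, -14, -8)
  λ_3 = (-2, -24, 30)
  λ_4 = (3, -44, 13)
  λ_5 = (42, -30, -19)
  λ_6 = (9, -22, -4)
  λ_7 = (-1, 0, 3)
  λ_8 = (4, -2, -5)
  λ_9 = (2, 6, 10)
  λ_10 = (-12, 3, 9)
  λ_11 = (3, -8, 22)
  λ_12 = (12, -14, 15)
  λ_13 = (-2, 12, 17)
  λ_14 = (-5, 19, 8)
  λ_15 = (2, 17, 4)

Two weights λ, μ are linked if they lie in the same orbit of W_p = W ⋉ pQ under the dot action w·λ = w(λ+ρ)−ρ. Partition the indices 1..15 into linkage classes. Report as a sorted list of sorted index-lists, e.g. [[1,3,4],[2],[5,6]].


Type A_3, rank 3, |W|=24; reorder rows/cols to standard.

λ_j+ρ reflected into Ā_17 (⟨·,θ^∨⟩≤17); 3-tuples as given:

  1: (0, 1, 4)
  2: (3, 7, 1)
  3: (3, 7, 1)
  4: (1, 8, 3)
  5: (1, 8, 3)
  6: (3, 3, 7)
  7: (0, 1, 4)
  8: (0, 1, 4)
  9: (3, 3, 7)
  10: (3, 7, 1)
  11: (3, 3, 7)
  12: (0, 1, 4)
  13: (0, 1, 4)
  14: (1, 8, 3)
  15: (1, 8, 3)

Partition of {1..15} into 4 W_17-dot-orbits:

[[1, 7, 8, 12, 13], [2, 3, 10], [4, 5, 14, 15], [6, 9, 11]]


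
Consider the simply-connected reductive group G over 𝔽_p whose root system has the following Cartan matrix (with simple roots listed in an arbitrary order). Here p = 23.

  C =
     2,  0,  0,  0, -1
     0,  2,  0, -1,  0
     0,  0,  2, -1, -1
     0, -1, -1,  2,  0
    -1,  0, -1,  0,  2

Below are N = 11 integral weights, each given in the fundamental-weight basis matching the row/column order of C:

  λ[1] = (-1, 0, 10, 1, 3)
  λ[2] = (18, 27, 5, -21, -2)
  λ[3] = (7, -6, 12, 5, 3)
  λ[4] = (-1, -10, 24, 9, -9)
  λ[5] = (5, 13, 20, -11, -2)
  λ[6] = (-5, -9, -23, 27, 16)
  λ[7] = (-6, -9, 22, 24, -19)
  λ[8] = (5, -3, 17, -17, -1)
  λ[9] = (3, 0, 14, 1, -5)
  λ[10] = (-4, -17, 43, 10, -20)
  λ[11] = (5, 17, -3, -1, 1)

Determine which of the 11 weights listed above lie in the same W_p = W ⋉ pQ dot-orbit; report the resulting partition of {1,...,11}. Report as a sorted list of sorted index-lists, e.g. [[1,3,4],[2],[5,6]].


Cartan matrix: type A_5 (|W|=720); un-permuting the 5 rows.

λ_j+ρ reflected into Ā_23 (⟨·,θ^∨⟩≤23); 5-tuples as given:

  [1] (0, 1, 11, 2, 4) · [2] (5, 1, 1, 4, 9) · [3] (0, 1, 11, 2, 4) · [4] (0, 1, 11, 2, 4) · [5] (1, 3, 9, 7, 1) · [6] (0, 1, 11, 2, 4) · [7] (5, 15, 0, 2, 0) · [8] (5, 15, 0, 2, 0) · [9] (0, 1, 11, 2, 4) · [10] (1, 3, 9, 7, 1) · [11] (5, 15, 0, 2, 0)

4 distinct reps among the 11 weights ⇒ 4 W_23-linkage classes:

[[1, 3, 4, 6, 9], [2], [5, 10], [7, 8, 11]]


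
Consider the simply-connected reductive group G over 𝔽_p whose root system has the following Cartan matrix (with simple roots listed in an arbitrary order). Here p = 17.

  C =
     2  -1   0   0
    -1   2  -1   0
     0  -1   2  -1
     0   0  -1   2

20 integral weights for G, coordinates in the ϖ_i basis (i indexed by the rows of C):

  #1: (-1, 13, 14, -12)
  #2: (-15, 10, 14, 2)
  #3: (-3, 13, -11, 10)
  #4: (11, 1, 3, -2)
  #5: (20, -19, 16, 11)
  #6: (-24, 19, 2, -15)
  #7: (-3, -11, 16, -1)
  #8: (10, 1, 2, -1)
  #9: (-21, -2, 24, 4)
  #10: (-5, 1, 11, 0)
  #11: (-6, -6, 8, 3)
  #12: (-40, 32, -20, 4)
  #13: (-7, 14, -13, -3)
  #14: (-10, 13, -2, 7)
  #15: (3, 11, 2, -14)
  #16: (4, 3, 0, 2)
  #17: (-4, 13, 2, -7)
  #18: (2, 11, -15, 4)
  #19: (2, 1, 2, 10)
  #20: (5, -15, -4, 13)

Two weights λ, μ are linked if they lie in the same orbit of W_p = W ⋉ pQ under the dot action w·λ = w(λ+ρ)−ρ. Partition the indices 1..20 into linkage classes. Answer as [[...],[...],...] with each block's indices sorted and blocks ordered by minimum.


Cartan matrix: type A_4 (|W|=120); un-permuting the 4 rows.

Ā_17 reps of the 20 weights (A_4, coords as presented):

  [1] (11, 2, 3, 0) · [2] (1, 2, 3, 9) · [3] (2, 2, 10, 1) · [4] (11, 2, 3, 0) · [5] (11, 2, 3, 0) · [6] (3, 8, 3, 3) · [7] (10, 2, 5, 0) · [8] (11, 2, 3, 0) · [9] (5, 4, 1, 3) · [10] (2, 2, 10, 1) · [11] (5, 4, 1, 3) · [12] (1, 2, 3, 9) · [13] (1, 2, 3, 9) · [14] (5, 4, 1, 3) · [15] (2, 2, 10, 1) · [16] (5, 4, 1, 3) · [17] (3, 8, 3, 3) · [18] (1, 2, 3, 9) · [19] (1, 2, 3, 9) · [20] (3, 8, 3, 3)

These 20 weights hit 6 W_17-dot-orbits; sizes (4, 5, 3, 3, 1, 4):

[[1, 4, 5, 8], [2, 12, 13, 18, 19], [3, 10, 15], [6, 17, 20], [7], [9, 11, 14, 16]]


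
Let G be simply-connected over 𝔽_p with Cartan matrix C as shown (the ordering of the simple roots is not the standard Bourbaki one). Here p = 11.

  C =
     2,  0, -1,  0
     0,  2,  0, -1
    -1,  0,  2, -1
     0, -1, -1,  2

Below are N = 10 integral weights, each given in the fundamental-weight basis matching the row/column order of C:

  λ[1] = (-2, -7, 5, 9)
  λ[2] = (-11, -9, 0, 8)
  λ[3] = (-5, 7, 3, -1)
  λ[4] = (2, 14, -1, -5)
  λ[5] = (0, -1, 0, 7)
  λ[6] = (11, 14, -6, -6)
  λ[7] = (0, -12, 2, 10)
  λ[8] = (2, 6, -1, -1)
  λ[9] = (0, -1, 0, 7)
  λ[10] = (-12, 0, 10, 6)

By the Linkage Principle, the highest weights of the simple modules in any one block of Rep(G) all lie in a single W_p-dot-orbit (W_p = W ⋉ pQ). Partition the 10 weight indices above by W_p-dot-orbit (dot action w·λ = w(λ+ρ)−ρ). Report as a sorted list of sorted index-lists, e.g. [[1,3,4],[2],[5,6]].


Type A_4, rank 4, |W|=120; reorder rows/cols to standard.

Each λ_j+ρ reduced to Ā_11; 4-tuples below use C's row order:

  λ_1 → (4, 1, 1, 4) · λ_2 → (1, 0, 1, 8) · λ_3 → (3, 7, 0, 0) · λ_4 → (3, 7, 0, 0) · λ_5 → (1, 0, 1, 8) · λ_6 → (4, 1, 1, 4) · λ_7 → (3, 7, 0, 0) · λ_8 → (3, 7, 0, 0) · λ_9 → (1, 0, 1, 8) · λ_10 → (3, 7, 0, 0)

Partition of {1..10} into 3 W_11-dot-orbits:

[[1, 6], [2, 5, 9], [3, 4, 7, 8, 10]]


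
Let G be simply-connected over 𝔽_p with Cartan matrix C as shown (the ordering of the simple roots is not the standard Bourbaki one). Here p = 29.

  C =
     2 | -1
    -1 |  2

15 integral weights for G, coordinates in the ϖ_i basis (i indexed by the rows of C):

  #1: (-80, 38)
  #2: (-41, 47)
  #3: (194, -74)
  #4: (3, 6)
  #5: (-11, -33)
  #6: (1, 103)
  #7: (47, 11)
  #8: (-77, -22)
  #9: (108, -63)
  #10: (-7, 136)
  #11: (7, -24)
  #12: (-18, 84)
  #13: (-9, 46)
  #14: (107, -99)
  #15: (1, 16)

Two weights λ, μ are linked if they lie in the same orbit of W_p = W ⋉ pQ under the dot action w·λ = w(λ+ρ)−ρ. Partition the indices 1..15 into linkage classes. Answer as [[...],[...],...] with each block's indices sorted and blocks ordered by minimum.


Dynkin diagram of C (from the 2 off-diagonal −1 entries): A_2.

Alcove-folded reps (p=29, 15 weights, presented ϖ-order):

  λ_1+ρ ↦ (10, 11) · λ_2+ρ ↦ (10, 11) · λ_3+ρ ↦ (15, 8) · λ_4+ρ ↦ (4, 7) · λ_5+ρ ↦ (16, 3) · λ_6+ρ ↦ (2, 17) · λ_7+ρ ↦ (2, 17) · λ_8+ρ ↦ (10, 11) · λ_9+ρ ↦ (4, 7) · λ_10+ρ ↦ (15, 8) · λ_11+ρ ↦ (15, 8) · λ_12+ρ ↦ (2, 17) · λ_13+ρ ↦ (10, 11) · λ_14+ρ ↦ (10, 11) · λ_15+ρ ↦ (2, 17)

These 15 weights hit 5 W_29-dot-orbits; sizes (5, 3, 2, 1, 4):

[[1, 2, 8, 13, 14], [3, 10, 11], [4, 9], [5], [6, 7, 12, 15]]


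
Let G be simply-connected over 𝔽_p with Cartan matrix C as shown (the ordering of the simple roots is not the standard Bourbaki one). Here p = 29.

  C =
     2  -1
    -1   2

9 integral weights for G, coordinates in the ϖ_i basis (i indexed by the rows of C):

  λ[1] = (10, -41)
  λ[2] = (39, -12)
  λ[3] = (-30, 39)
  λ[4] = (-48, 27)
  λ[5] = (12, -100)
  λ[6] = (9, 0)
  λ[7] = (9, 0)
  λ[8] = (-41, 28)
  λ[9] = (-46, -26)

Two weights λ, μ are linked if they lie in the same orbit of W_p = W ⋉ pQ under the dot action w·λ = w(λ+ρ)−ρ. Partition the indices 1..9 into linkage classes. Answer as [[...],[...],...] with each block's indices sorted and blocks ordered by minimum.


A_2 Cartan matrix, 2 simple roots permuted; ρ=(1,1).

Ā_29 reps of the 9 weights (A_2, coords as presented):

  λ_1+ρ ↦ (18, 0) · λ_2+ρ ↦ (18, 0) · λ_3+ρ ↦ (18, 0) · λ_4+ρ ↦ (10, 1) · λ_5+ρ ↦ (1, 12) · λ_6+ρ ↦ (10, 1) · λ_7+ρ ↦ (10, 1) · λ_8+ρ ↦ (18, 0) · λ_9+ρ ↦ (4, 12)

4 distinct reps among the 9 weights ⇒ 4 W_29-linkage classes:

[[1, 2, 3, 8], [4, 6, 7], [5], [9]]


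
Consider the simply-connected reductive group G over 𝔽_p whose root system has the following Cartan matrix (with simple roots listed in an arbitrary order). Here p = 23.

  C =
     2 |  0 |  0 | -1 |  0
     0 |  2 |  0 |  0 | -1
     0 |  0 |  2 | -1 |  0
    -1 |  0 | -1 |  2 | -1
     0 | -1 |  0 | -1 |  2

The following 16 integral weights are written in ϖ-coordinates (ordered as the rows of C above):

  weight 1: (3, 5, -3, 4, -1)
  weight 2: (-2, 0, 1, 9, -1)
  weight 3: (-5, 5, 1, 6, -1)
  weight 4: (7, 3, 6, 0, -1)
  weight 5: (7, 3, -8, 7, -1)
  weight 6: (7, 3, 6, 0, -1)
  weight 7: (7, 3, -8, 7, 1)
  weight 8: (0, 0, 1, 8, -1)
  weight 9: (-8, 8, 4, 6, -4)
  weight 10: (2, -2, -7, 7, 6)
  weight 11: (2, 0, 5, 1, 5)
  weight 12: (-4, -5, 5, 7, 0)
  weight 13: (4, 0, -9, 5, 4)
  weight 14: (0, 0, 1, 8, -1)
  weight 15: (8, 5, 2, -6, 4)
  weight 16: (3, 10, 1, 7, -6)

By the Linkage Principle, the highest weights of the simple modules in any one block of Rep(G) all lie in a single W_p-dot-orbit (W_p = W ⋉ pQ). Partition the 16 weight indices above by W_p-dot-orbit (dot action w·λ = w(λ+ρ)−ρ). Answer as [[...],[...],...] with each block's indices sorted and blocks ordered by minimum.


Root system D_5: the 5×5 matrix C matches after relabeling.

Folding the 16 weights λ_j+ρ into Ā_23 (reps in the given 5-coord order):

  λ_1 → (4, 6, 2, 3, 0) · λ_2 → (1, 1, 2, 9, 0) · λ_3 → (4, 6, 2, 3, 0) · λ_4 → (8, 4, 7, 1, 0) · λ_5 → (8, 4, 7, 1, 0) · λ_6 → (8, 4, 7, 1, 0) · λ_7 → (8, 4, 7, 1, 0) · λ_8 → (1, 1, 2, 9, 0) · λ_9 → (4, 6, 2, 3, 0) · λ_10 → (3, 1, 6, 2, 3) · λ_11 → (3, 1, 6, 2, 3) · λ_12 → (3, 1, 6, 2, 3) · λ_13 → (3, 1, 6, 2, 3) · λ_14 → (1, 1, 2, 9, 0) · λ_15 → (4, 6, 2, 3, 0) · λ_16 → (4, 6, 2, 3, 0)

Linkage partition of the 16 weights (4 classes, p=23):

[[1, 3, 9, 15, 16], [2, 8, 14], [4, 5, 6, 7], [10, 11, 12, 13]]
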